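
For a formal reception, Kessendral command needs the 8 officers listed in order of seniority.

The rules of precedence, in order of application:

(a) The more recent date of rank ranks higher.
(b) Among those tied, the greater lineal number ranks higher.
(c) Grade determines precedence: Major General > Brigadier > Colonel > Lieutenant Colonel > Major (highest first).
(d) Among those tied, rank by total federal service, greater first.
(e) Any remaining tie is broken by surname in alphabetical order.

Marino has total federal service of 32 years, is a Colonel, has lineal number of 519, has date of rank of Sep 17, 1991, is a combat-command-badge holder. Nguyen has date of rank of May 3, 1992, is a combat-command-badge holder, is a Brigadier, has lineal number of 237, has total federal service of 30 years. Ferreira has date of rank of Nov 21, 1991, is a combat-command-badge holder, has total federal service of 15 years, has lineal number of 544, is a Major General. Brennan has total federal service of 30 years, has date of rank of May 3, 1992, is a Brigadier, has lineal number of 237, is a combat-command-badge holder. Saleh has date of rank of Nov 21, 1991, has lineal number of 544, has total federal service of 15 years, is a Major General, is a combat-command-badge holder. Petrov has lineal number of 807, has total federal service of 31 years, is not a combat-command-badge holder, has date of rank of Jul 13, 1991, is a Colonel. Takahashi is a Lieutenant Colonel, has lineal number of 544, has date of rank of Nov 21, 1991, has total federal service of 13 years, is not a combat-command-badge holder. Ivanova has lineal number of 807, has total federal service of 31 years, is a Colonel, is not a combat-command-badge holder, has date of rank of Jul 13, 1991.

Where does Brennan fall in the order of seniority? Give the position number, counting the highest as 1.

1

By date of rank (later first): Brennan and Nguyen (both May 3, 1992); then Ferreira, Saleh and Takahashi (each Nov 21, 1991); then Marino (Sep 17, 1991); then Ivanova and Petrov (both Jul 13, 1991).
Brennan and Nguyen both have lineal number 237, so the next rule applies.
Brennan and Nguyen are each Brigadier, so the next rule applies.
Brennan and Nguyen both have total federal service 30 years, so the next rule applies.
Among Brennan and Nguyen, alphabetically by surname: Brennan before Nguyen.
Ferreira, Saleh and Takahashi all have lineal number 544, so the next rule applies.
Among Ferreira, Saleh and Takahashi, by grade: Ferreira and Saleh (Major General) before Takahashi (Lieutenant Colonel).
Ferreira and Saleh both have total federal service 15 years, so the next rule applies.
Among Ferreira and Saleh, alphabetically by surname: Ferreira before Saleh.
Ivanova and Petrov both have lineal number 807, so the next rule applies.
Ivanova and Petrov are each Colonel, so the next rule applies.
Ivanova and Petrov both have total federal service 31 years, so the next rule applies.
Among Ivanova and Petrov, alphabetically by surname: Ivanova before Petrov.
Order: Brennan, Nguyen, Ferreira, Saleh, Takahashi, Marino, Ivanova, Petrov. So position 1.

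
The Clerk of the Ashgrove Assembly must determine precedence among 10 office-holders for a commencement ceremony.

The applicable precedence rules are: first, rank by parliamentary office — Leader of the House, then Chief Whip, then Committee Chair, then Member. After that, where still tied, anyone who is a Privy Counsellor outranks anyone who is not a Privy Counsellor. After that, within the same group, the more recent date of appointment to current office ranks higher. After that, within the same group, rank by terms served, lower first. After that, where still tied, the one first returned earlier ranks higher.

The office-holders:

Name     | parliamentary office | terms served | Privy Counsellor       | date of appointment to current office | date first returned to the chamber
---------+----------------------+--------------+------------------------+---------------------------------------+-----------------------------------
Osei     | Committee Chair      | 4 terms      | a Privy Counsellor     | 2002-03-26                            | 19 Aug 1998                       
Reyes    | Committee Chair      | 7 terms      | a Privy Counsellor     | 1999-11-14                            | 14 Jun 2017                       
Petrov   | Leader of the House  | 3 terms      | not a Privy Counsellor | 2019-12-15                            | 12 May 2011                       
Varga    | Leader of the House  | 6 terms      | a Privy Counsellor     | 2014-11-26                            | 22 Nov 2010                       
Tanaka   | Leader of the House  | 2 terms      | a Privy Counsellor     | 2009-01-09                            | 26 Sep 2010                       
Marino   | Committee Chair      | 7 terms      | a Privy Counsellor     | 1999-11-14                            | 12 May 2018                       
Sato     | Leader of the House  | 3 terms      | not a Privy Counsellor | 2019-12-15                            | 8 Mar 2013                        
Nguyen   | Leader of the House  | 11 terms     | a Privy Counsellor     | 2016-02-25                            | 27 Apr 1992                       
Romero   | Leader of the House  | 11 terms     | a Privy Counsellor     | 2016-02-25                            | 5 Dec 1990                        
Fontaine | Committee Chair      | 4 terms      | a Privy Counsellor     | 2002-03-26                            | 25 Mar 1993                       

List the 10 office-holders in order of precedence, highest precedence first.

Romero, Nguyen, Varga, Tanaka, Petrov, Sato, Fontaine, Osei, Reyes, Marino

By parliamentary office: Romero, Nguyen, Varga, Tanaka, Petrov and Sato (Leader of the House); then Fontaine, Osei, Reyes and Marino (Committee Chair).
Among Romero, Nguyen, Varga, Tanaka, Petrov and Sato, a Privy Counsellor before not a Privy Counsellor: Romero, Nguyen, Varga and Tanaka (a Privy Counsellor) before Petrov and Sato (not a Privy Counsellor).
Among Romero, Nguyen, Varga and Tanaka, by date of appointment to current office (later first): Romero and Nguyen (2016-02-25) before Varga (2014-11-26) before Tanaka (2009-01-09).
Romero and Nguyen both have terms served 11 terms, so the next rule applies.
Among Romero and Nguyen, by date first returned to the chamber (earlier first): Romero (5 Dec 1990) before Nguyen (27 Apr 1992).
Petrov and Sato both have date of appointment to current office 2019-12-15, so the next rule applies.
Petrov and Sato both have terms served 3 terms, so the next rule applies.
Among Petrov and Sato, by date first returned to the chamber (earlier first): Petrov (12 May 2011) before Sato (8 Mar 2013).
Fontaine, Osei, Reyes and Marino are each a Privy Counsellor, so the next rule applies.
Among Fontaine, Osei, Reyes and Marino, by date of appointment to current office (later first): Fontaine and Osei (2002-03-26) before Reyes and Marino (1999-11-14).
Fontaine and Osei both have terms served 4 terms, so the next rule applies.
Among Fontaine and Osei, by date first returned to the chamber (earlier first): Fontaine (25 Mar 1993) before Osei (19 Aug 1998).
Reyes and Marino both have terms served 7 terms, so the next rule applies.
Among Reyes and Marino, by date first returned to the chamber (earlier first): Reyes (14 Jun 2017) before Marino (12 May 2018).
Full order: Romero, Nguyen, Varga, Tanaka, Petrov, Sato, Fontaine, Osei, Reyes, Marino.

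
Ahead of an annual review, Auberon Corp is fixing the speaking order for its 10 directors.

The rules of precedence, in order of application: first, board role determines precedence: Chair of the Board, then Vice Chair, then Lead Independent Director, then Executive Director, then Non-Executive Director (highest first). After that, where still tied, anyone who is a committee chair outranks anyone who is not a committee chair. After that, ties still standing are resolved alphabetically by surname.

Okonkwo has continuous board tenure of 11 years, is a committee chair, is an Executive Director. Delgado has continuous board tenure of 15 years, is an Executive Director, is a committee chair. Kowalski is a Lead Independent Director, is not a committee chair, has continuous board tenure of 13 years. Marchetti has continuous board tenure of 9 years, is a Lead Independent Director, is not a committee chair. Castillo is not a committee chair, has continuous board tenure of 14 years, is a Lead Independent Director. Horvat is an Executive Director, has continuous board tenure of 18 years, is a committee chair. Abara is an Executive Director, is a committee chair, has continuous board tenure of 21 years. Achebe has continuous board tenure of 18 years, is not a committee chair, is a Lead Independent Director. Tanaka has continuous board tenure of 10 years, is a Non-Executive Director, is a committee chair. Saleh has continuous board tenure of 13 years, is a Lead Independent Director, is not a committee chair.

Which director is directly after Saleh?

By board role: Achebe, Castillo, Kowalski, Marchetti and Saleh (Lead Independent Director); then Abara, Delgado, Horvat and Okonkwo (Executive Director); then Tanaka (Non-Executive Director).
Achebe, Castillo, Kowalski, Marchetti and Saleh are each not a committee chair, so the next rule applies.
Among Achebe, Castillo, Kowalski, Marchetti and Saleh, alphabetically by surname: Achebe before Castillo before Kowalski before Marchetti before Saleh.
Abara, Delgado, Horvat and Okonkwo are each a committee chair, so the next rule applies.
Among Abara, Delgado, Horvat and Okonkwo, alphabetically by surname: Abara before Delgado before Horvat before Okonkwo.
Order: Achebe, Castillo, Kowalski, Marchetti, Saleh, Abara, Delgado, Horvat, Okonkwo, Tanaka.

Abara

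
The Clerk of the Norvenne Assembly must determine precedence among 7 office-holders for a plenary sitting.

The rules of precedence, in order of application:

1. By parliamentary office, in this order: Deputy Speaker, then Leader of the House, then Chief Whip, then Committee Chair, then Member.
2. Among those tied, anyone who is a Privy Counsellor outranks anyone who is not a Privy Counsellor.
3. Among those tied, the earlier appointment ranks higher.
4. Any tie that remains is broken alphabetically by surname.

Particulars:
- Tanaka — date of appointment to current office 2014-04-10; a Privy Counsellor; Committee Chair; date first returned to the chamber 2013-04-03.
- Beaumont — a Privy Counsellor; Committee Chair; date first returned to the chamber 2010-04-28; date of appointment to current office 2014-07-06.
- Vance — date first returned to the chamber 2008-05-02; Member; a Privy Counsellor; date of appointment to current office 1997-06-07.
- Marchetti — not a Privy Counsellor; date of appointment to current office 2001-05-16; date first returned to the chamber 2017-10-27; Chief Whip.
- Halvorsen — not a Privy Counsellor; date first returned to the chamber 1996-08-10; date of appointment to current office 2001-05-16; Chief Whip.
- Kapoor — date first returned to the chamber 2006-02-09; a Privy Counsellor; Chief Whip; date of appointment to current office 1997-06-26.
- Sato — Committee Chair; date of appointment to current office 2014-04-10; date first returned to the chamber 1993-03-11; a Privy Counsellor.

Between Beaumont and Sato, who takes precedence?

By parliamentary office: Kapoor, Halvorsen and Marchetti (Chief Whip); then Sato, Tanaka and Beaumont (Committee Chair); then Vance (Member).
Among Kapoor, Halvorsen and Marchetti, a Privy Counsellor before not a Privy Counsellor: Kapoor (a Privy Counsellor) before Halvorsen and Marchetti (not a Privy Counsellor).
Halvorsen and Marchetti both have date of appointment to current office 2001-05-16, so the next rule applies.
Among Halvorsen and Marchetti, alphabetically by surname: Halvorsen before Marchetti.
Sato, Tanaka and Beaumont are each a Privy Counsellor, so the next rule applies.
Among Sato, Tanaka and Beaumont, by date of appointment to current office (earlier first): Sato and Tanaka (2014-04-10) before Beaumont (2014-07-06).
Among Sato and Tanaka, alphabetically by surname: Sato before Tanaka.
So Sato takes precedence.

Sato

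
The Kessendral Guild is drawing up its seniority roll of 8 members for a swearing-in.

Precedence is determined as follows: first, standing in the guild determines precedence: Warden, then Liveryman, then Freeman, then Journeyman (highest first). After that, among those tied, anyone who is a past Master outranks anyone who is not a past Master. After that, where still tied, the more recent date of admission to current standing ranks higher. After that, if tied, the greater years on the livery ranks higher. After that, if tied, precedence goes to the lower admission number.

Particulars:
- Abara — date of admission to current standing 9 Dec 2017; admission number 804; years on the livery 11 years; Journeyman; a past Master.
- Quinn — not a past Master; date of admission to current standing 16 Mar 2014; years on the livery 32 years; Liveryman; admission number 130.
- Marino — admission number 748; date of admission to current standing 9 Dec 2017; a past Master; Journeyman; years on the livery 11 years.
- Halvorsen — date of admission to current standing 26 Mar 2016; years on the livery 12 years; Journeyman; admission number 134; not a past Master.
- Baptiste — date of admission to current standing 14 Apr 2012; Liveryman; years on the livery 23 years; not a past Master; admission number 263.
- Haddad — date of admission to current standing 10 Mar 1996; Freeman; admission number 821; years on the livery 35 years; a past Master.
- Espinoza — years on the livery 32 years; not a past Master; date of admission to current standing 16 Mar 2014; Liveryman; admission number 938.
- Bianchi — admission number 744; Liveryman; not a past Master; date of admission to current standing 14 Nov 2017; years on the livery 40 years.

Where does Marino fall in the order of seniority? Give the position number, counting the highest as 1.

6

By standing in the guild: Bianchi, Quinn, Espinoza and Baptiste (Liveryman); then Haddad (Freeman); then Marino, Abara and Halvorsen (Journeyman).
Bianchi, Quinn, Espinoza and Baptiste are each not a past Master, so the next rule applies.
Among Bianchi, Quinn, Espinoza and Baptiste, by date of admission to current standing (later first): Bianchi (14 Nov 2017) before Quinn and Espinoza (16 Mar 2014) before Baptiste (14 Apr 2012).
Quinn and Espinoza both have years on the livery 32 years, so the next rule applies.
Among Quinn and Espinoza, by admission number (lower first): Quinn (130) before Espinoza (938).
Among Marino, Abara and Halvorsen, a past Master before not a past Master: Marino and Abara (a past Master) before Halvorsen (not a past Master).
Marino and Abara both have date of admission to current standing 9 Dec 2017, so the next rule applies.
Marino and Abara both have years on the livery 11 years, so the next rule applies.
Among Marino and Abara, by admission number (lower first): Marino (748) before Abara (804).
Order: Bianchi, Quinn, Espinoza, Baptiste, Haddad, Marino, Abara, Halvorsen. So position 6.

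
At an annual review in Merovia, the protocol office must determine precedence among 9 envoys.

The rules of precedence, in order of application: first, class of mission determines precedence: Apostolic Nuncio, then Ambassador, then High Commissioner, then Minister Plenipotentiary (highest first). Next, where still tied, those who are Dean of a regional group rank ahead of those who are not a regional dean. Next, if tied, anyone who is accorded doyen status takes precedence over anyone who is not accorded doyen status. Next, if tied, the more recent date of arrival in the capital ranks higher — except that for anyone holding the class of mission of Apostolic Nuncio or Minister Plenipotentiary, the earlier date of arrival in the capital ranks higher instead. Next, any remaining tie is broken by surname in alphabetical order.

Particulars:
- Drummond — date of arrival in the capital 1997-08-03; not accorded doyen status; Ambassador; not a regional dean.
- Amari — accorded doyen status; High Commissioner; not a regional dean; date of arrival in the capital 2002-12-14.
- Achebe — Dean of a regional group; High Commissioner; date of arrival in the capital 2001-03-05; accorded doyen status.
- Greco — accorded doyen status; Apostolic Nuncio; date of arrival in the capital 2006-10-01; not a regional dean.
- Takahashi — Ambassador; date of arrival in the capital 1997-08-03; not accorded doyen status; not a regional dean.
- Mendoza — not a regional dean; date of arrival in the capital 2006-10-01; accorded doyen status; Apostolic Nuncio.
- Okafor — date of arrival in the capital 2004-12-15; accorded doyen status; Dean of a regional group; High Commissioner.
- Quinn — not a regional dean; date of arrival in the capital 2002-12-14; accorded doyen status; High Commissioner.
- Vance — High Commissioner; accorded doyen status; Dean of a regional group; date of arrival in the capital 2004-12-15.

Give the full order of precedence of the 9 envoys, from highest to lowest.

By class of mission: Greco and Mendoza (Apostolic Nuncio); then Drummond and Takahashi (Ambassador); then Okafor, Vance, Achebe, Amari and Quinn (High Commissioner).
Greco and Mendoza are each not a regional dean, so the next rule applies.
Greco and Mendoza are each accorded doyen status, so the next rule applies.
Greco and Mendoza both have date of arrival in the capital 2006-10-01, so the next rule applies.
Among Greco and Mendoza, alphabetically by surname: Greco before Mendoza.
Drummond and Takahashi are each not a regional dean, so the next rule applies.
Drummond and Takahashi are each not accorded doyen status, so the next rule applies.
Drummond and Takahashi both have date of arrival in the capital 1997-08-03, so the next rule applies.
Among Drummond and Takahashi, alphabetically by surname: Drummond before Takahashi.
Among Okafor, Vance, Achebe, Amari and Quinn, Dean of a regional group before not a regional dean: Okafor, Vance and Achebe (Dean of a regional group) before Amari and Quinn (not a regional dean).
Okafor, Vance and Achebe are each accorded doyen status, so the next rule applies.
Among Okafor, Vance and Achebe, by date of arrival in the capital (later first): Okafor and Vance (2004-12-15) before Achebe (2001-03-05).
Among Okafor and Vance, alphabetically by surname: Okafor before Vance.
Amari and Quinn are each accorded doyen status, so the next rule applies.
Amari and Quinn both have date of arrival in the capital 2002-12-14, so the next rule applies.
Among Amari and Quinn, alphabetically by surname: Amari before Quinn.
Full order: Greco, Mendoza, Drummond, Takahashi, Okafor, Vance, Achebe, Amari, Quinn.

Greco, Mendoza, Drummond, Takahashi, Okafor, Vance, Achebe, Amari, Quinn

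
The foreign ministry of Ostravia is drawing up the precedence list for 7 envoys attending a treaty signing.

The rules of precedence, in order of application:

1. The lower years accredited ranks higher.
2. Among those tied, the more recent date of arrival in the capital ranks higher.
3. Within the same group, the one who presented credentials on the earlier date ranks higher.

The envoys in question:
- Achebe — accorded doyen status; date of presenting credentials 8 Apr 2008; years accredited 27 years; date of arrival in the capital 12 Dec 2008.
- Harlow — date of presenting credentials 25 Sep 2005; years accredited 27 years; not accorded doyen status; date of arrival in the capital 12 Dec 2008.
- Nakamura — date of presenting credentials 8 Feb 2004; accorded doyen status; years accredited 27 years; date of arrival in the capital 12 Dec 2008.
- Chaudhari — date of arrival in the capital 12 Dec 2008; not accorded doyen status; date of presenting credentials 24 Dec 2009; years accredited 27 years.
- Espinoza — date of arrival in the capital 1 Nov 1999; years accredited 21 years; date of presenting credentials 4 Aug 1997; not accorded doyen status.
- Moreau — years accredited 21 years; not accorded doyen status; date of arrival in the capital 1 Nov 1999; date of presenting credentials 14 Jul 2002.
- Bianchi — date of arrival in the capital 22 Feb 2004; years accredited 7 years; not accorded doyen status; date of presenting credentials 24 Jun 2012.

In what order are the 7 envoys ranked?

Bianchi, Espinoza, Moreau, Nakamura, Harlow, Achebe, Chaudhari

By years accredited (lower first): Bianchi (7 years); then Espinoza and Moreau (both 21 years); then Nakamura, Harlow, Achebe and Chaudhari (each 27 years).
Espinoza and Moreau both have date of arrival in the capital 1 Nov 1999, so the next rule applies.
Among Espinoza and Moreau, by date of presenting credentials (earlier first): Espinoza (4 Aug 1997) before Moreau (14 Jul 2002).
Nakamura, Harlow, Achebe and Chaudhari all have date of arrival in the capital 12 Dec 2008, so the next rule applies.
Among Nakamura, Harlow, Achebe and Chaudhari, by date of presenting credentials (earlier first): Nakamura (8 Feb 2004) before Harlow (25 Sep 2005) before Achebe (8 Apr 2008) before Chaudhari (24 Dec 2009).
Full order: Bianchi, Espinoza, Moreau, Nakamura, Harlow, Achebe, Chaudhari.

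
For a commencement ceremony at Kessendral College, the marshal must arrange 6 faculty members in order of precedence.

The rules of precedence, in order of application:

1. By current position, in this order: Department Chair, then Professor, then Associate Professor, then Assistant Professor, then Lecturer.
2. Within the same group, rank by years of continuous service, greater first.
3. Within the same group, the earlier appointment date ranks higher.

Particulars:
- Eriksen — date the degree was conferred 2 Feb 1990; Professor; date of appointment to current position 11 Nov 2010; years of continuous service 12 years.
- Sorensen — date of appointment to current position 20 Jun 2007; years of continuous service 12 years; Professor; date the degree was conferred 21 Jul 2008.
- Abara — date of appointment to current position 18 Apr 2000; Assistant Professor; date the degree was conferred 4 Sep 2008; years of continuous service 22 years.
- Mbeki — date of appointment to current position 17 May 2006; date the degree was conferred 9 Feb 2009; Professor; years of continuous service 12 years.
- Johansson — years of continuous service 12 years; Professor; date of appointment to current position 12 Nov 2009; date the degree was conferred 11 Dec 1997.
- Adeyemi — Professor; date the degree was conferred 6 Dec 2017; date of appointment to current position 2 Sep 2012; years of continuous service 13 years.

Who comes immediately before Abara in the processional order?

By current position: Adeyemi, Mbeki, Sorensen, Johansson and Eriksen (Professor); then Abara (Assistant Professor).
Among Adeyemi, Mbeki, Sorensen, Johansson and Eriksen, by years of continuous service (higher first): Adeyemi (13 years) before Mbeki, Sorensen, Johansson and Eriksen (12 years).
Among Mbeki, Sorensen, Johansson and Eriksen, by date of appointment to current position (earlier first): Mbeki (17 May 2006) before Sorensen (20 Jun 2007) before Johansson (12 Nov 2009) before Eriksen (11 Nov 2010).
Order: Adeyemi, Mbeki, Sorensen, Johansson, Eriksen, Abara.

Eriksen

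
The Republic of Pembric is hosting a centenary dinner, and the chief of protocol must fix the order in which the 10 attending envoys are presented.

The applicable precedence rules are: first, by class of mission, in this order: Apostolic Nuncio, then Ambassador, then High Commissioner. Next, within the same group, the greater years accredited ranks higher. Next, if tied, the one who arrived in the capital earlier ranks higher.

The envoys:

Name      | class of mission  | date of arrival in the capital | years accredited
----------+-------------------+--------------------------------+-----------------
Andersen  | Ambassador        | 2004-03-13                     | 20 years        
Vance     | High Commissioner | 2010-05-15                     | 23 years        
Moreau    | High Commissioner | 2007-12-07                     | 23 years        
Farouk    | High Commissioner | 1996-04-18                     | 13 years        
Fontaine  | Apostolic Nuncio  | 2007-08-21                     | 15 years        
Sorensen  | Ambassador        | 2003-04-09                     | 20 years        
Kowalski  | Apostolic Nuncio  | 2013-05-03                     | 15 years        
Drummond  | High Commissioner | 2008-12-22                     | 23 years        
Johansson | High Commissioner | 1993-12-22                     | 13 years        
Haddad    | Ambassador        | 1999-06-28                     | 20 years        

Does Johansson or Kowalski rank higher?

Kowalski

By class of mission: Fontaine and Kowalski (Apostolic Nuncio); then Haddad, Sorensen and Andersen (Ambassador); then Moreau, Drummond, Vance, Johansson and Farouk (High Commissioner).
Fontaine and Kowalski both have years accredited 15 years, so the next rule applies.
Among Fontaine and Kowalski, by date of arrival in the capital (earlier first): Fontaine (2007-08-21) before Kowalski (2013-05-03).
Haddad, Sorensen and Andersen all have years accredited 20 years, so the next rule applies.
Among Haddad, Sorensen and Andersen, by date of arrival in the capital (earlier first): Haddad (1999-06-28) before Sorensen (2003-04-09) before Andersen (2004-03-13).
Among Moreau, Drummond, Vance, Johansson and Farouk, by years accredited (higher first): Moreau, Drummond and Vance (23 years) before Johansson and Farouk (13 years).
Among Moreau, Drummond and Vance, by date of arrival in the capital (earlier first): Moreau (2007-12-07) before Drummond (2008-12-22) before Vance (2010-05-15).
Among Johansson and Farouk, by date of arrival in the capital (earlier first): Johansson (1993-12-22) before Farouk (1996-04-18).
So Kowalski takes precedence.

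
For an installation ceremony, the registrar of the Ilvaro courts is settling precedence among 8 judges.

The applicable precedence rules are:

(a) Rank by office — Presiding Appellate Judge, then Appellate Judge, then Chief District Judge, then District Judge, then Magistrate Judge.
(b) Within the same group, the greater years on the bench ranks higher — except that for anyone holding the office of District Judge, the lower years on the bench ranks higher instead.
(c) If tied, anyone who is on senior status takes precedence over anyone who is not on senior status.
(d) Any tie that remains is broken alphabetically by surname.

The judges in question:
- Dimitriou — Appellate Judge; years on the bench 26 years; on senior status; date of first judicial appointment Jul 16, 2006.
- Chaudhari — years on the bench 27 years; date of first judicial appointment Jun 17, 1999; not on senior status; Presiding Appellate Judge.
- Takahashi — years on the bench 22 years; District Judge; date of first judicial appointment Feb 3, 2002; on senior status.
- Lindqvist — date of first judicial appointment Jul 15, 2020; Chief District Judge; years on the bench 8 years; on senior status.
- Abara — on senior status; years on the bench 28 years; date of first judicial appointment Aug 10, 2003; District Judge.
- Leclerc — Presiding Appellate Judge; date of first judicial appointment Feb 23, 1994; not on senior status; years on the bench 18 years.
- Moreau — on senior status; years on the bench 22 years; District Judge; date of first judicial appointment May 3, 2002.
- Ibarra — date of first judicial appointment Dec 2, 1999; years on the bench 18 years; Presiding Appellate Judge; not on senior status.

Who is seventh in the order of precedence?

Takahashi

By office: Chaudhari, Ibarra and Leclerc (Presiding Appellate Judge); then Dimitriou (Appellate Judge); then Lindqvist (Chief District Judge); then Moreau, Takahashi and Abara (District Judge).
Among Chaudhari, Ibarra and Leclerc, by years on the bench (higher first): Chaudhari (27 years) before Ibarra and Leclerc (18 years).
Ibarra and Leclerc are each not on senior status, so the next rule applies.
Among Ibarra and Leclerc, alphabetically by surname: Ibarra before Leclerc.
Among Moreau, Takahashi and Abara, by years on the bench (lower first) (reversed rule for this group): Moreau and Takahashi (22 years) before Abara (28 years).
Moreau and Takahashi are each on senior status, so the next rule applies.
Among Moreau and Takahashi, alphabetically by surname: Moreau before Takahashi.
Order: Chaudhari, Ibarra, Leclerc, Dimitriou, Lindqvist, Moreau, Takahashi, Abara.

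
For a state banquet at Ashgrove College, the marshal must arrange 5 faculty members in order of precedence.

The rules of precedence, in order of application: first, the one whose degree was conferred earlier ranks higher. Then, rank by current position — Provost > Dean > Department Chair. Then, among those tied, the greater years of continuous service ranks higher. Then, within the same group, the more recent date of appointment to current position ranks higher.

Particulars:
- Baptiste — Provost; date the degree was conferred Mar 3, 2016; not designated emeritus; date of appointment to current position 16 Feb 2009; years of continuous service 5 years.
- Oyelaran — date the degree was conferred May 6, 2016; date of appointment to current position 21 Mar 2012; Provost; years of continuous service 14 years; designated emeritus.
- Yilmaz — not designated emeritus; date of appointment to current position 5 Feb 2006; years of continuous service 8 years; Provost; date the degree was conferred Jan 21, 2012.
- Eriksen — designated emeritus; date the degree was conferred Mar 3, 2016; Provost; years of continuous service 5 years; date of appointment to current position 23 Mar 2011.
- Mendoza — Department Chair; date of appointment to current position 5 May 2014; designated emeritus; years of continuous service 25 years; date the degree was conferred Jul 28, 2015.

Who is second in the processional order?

By date the degree was conferred (earlier first): Yilmaz (Jan 21, 2012); then Mendoza (Jul 28, 2015); then Eriksen and Baptiste (both Mar 3, 2016); then Oyelaran (May 6, 2016).
Eriksen and Baptiste are each Provost, so the next rule applies.
Eriksen and Baptiste both have years of continuous service 5 years, so the next rule applies.
Among Eriksen and Baptiste, by date of appointment to current position (later first): Eriksen (23 Mar 2011) before Baptiste (16 Feb 2009).
Order: Yilmaz, Mendoza, Eriksen, Baptiste, Oyelaran.

Mendoza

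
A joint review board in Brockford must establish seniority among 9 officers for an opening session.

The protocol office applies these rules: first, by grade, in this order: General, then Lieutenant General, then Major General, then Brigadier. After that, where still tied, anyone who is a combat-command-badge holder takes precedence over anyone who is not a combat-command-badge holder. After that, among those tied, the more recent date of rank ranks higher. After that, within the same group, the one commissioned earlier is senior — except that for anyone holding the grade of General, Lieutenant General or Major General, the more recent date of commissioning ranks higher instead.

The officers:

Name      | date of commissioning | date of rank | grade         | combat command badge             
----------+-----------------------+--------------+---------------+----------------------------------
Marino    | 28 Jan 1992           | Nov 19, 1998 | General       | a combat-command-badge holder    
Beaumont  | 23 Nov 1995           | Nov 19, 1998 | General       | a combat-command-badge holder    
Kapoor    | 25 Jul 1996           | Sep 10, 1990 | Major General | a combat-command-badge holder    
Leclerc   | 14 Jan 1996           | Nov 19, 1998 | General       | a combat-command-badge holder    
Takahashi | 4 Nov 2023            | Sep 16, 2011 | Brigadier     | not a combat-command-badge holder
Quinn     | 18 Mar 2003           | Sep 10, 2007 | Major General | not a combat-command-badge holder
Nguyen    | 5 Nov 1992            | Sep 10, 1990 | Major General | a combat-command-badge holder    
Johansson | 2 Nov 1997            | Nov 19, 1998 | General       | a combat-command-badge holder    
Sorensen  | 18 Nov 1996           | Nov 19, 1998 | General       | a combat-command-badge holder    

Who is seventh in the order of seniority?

Nguyen

By grade: Johansson, Sorensen, Leclerc, Beaumont and Marino (General); then Kapoor, Nguyen and Quinn (Major General); then Takahashi (Brigadier).
Johansson, Sorensen, Leclerc, Beaumont and Marino are each a combat-command-badge holder, so the next rule applies.
Johansson, Sorensen, Leclerc, Beaumont and Marino all have date of rank Nov 19, 1998, so the next rule applies.
Among Johansson, Sorensen, Leclerc, Beaumont and Marino, by date of commissioning (later first) (reversed rule for this group): Johansson (2 Nov 1997) before Sorensen (18 Nov 1996) before Leclerc (14 Jan 1996) before Beaumont (23 Nov 1995) before Marino (28 Jan 1992).
Among Kapoor, Nguyen and Quinn, a combat-command-badge holder before not a combat-command-badge holder: Kapoor and Nguyen (a combat-command-badge holder) before Quinn (not a combat-command-badge holder).
Kapoor and Nguyen both have date of rank Sep 10, 1990, so the next rule applies.
Among Kapoor and Nguyen, by date of commissioning (later first) (reversed rule for this group): Kapoor (25 Jul 1996) before Nguyen (5 Nov 1992).
Order: Johansson, Sorensen, Leclerc, Beaumont, Marino, Kapoor, Nguyen, Quinn, Takahashi.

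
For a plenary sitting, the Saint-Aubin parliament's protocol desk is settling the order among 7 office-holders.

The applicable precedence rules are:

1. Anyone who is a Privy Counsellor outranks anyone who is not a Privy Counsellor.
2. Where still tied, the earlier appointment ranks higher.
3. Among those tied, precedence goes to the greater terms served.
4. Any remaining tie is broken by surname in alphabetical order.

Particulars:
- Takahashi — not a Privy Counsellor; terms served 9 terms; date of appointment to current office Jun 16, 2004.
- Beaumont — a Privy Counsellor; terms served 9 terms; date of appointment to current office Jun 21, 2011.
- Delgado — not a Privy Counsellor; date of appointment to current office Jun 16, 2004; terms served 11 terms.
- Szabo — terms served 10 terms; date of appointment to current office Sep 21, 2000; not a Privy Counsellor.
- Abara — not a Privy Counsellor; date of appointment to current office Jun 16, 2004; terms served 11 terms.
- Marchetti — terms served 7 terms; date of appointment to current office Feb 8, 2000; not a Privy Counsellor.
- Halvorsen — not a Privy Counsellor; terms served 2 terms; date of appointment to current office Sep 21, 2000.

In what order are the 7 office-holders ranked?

By the first rule: Beaumont (a Privy Counsellor); then Marchetti, Szabo, Halvorsen, Abara, Delgado and Takahashi (each not a Privy Counsellor).
Among Marchetti, Szabo, Halvorsen, Abara, Delgado and Takahashi, by date of appointment to current office (earlier first): Marchetti (Feb 8, 2000) before Szabo and Halvorsen (Sep 21, 2000) before Abara, Delgado and Takahashi (Jun 16, 2004).
Among Szabo and Halvorsen, by terms served (higher first): Szabo (10 terms) before Halvorsen (2 terms).
Among Abara, Delgado and Takahashi, by terms served (higher first): Abara and Delgado (11 terms) before Takahashi (9 terms).
Among Abara and Delgado, alphabetically by surname: Abara before Delgado.
Full order: Beaumont, Marchetti, Szabo, Halvorsen, Abara, Delgado, Takahashi.

Beaumont, Marchetti, Szabo, Halvorsen, Abara, Delgado, Takahashi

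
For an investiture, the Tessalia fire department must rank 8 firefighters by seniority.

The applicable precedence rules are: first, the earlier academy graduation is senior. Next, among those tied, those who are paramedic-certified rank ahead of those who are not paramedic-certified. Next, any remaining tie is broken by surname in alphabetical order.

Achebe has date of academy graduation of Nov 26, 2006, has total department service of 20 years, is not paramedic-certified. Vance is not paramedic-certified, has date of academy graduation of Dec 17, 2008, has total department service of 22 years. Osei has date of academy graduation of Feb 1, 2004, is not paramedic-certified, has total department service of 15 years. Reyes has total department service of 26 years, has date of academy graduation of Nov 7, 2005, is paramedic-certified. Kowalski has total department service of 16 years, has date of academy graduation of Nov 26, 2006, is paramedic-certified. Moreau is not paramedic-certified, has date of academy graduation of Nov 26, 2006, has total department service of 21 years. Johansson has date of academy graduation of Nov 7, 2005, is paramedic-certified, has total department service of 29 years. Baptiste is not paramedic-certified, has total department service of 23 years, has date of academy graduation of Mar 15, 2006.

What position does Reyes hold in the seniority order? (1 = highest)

3

By date of academy graduation (earlier first): Osei (Feb 1, 2004); then Johansson and Reyes (both Nov 7, 2005); then Baptiste (Mar 15, 2006); then Kowalski, Achebe and Moreau (each Nov 26, 2006); then Vance (Dec 17, 2008).
Johansson and Reyes are each paramedic-certified, so the next rule applies.
Among Johansson and Reyes, alphabetically by surname: Johansson before Reyes.
Among Kowalski, Achebe and Moreau, paramedic-certified before not paramedic-certified: Kowalski (paramedic-certified) before Achebe and Moreau (not paramedic-certified).
Among Achebe and Moreau, alphabetically by surname: Achebe before Moreau.
Order: Osei, Johansson, Reyes, Baptiste, Kowalski, Achebe, Moreau, Vance. So position 3.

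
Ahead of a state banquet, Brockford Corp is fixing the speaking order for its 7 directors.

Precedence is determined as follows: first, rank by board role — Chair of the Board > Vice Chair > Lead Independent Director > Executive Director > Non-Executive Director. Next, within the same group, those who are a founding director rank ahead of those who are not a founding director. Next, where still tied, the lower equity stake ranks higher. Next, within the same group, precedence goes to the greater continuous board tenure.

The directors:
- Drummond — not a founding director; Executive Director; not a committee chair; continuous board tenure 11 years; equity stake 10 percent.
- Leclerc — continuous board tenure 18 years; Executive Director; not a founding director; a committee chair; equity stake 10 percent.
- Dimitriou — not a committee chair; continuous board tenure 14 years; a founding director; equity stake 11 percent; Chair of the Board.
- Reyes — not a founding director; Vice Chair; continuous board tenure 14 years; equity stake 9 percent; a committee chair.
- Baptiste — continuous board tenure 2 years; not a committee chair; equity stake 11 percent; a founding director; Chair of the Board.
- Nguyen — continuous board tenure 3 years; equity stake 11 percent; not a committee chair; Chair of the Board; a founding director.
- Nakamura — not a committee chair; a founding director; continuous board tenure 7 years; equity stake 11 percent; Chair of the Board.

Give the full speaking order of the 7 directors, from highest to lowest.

By board role: Dimitriou, Nakamura, Nguyen and Baptiste (Chair of the Board); then Reyes (Vice Chair); then Leclerc and Drummond (Executive Director).
Dimitriou, Nakamura, Nguyen and Baptiste are each a founding director, so the next rule applies.
Dimitriou, Nakamura, Nguyen and Baptiste all have equity stake 11 percent, so the next rule applies.
Among Dimitriou, Nakamura, Nguyen and Baptiste, by continuous board tenure (higher first): Dimitriou (14 years) before Nakamura (7 years) before Nguyen (3 years) before Baptiste (2 years).
Leclerc and Drummond are each not a founding director, so the next rule applies.
Leclerc and Drummond both have equity stake 10 percent, so the next rule applies.
Among Leclerc and Drummond, by continuous board tenure (higher first): Leclerc (18 years) before Drummond (11 years).
Full order: Dimitriou, Nakamura, Nguyen, Baptiste, Reyes, Leclerc, Drummond.

Dimitriou, Nakamura, Nguyen, Baptiste, Reyes, Leclerc, Drummond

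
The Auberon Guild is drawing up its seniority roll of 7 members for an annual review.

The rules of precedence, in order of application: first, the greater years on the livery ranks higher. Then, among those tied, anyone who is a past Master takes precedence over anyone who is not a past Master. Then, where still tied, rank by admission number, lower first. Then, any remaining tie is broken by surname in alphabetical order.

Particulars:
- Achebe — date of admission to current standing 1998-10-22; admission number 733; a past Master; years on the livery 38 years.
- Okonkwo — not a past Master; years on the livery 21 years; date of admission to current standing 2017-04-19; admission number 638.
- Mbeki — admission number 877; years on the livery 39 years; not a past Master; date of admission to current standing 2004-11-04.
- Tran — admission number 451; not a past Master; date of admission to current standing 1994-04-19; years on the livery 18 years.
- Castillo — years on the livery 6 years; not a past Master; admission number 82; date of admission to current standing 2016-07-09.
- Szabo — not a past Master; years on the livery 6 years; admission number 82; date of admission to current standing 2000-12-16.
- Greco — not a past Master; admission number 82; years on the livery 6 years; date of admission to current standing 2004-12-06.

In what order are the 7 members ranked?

Mbeki, Achebe, Okonkwo, Tran, Castillo, Greco, Szabo

By years on the livery (higher first): Mbeki (39 years); then Achebe (38 years); then Okonkwo (21 years); then Tran (18 years); then Castillo, Greco and Szabo (each 6 years).
Castillo, Greco and Szabo are each not a past Master, so the next rule applies.
Castillo, Greco and Szabo all have admission number 82, so the next rule applies.
Among Castillo, Greco and Szabo, alphabetically by surname: Castillo before Greco before Szabo.
Full order: Mbeki, Achebe, Okonkwo, Tran, Castillo, Greco, Szabo.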